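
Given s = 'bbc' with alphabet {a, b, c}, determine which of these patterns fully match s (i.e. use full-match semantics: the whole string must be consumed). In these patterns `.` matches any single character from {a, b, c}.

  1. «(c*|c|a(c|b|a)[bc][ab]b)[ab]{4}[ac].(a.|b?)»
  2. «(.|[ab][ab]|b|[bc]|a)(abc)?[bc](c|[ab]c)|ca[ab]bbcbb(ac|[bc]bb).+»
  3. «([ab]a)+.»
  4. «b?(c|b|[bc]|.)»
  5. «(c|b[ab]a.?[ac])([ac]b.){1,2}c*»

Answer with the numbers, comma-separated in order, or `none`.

2

1 → no match
2 → match
3 → no match
4 → no match
5 → no match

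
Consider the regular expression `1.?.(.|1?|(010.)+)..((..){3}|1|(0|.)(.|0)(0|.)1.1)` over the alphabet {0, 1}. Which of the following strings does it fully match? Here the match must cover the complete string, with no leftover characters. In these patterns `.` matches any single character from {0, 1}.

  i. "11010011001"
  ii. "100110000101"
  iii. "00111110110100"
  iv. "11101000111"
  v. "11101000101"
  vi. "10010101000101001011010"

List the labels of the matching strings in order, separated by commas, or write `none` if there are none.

i → match
ii → match
iii → no match — must start with "1"
iv → match
v → match
vi → no match

i, ii, iv, v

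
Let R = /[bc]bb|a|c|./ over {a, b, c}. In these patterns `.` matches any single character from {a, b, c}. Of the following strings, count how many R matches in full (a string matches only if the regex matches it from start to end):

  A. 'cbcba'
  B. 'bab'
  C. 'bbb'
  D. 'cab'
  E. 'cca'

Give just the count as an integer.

A. 'cbcba' → no match
B. 'bab' → no match
C. 'bbb' → match
D. 'cab' → no match
E. 'cca' → no match
Total matched: 1

1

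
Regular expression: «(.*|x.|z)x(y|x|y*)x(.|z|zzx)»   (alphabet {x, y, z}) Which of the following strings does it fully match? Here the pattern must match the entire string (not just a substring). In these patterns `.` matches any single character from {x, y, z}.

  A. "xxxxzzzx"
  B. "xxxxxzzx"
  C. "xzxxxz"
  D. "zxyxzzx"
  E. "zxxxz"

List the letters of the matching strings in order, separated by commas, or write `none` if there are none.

A → no match
B → match
C → match
D → match
E → match

B, C, D, E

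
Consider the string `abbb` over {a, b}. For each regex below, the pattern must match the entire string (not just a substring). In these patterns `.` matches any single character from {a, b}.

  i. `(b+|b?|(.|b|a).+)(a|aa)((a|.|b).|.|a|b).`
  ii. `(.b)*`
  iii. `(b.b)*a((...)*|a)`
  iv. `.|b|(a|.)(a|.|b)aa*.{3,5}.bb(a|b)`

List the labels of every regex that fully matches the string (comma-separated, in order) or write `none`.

i, ii, iii

i → match
ii → match
iii → match
iv → no match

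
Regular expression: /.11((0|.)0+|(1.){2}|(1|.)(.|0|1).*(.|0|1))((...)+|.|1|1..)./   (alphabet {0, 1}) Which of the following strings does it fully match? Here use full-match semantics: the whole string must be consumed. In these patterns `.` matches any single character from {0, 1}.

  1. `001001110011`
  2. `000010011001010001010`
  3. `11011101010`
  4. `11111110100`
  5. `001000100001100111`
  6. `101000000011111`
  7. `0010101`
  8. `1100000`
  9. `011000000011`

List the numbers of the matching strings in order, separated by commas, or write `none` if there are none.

1 → no match
2 → no match
3 → no match
4 → match
5 → no match
6 → no match
7 → no match
8 → no match
9 → match

4, 9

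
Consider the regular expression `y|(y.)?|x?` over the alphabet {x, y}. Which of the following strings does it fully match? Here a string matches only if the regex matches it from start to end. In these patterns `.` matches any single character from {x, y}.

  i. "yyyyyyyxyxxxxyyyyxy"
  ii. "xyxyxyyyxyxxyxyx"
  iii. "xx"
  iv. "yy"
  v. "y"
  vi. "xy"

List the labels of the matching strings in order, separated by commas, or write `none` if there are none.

i → no match
ii → no match
iii → no match
iv → match
v → match
vi → no match

iv, v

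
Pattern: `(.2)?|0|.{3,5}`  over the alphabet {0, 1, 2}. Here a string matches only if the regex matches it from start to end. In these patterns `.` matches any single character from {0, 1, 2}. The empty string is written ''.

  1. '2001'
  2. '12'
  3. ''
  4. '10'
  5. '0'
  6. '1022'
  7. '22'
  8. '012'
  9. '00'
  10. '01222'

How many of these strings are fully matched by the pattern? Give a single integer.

1 → match
2 → match
3 → match
4 → no match
5 → match
6 → match
7 → match
8 → match
9 → no match
10 → match
Total matched: 8

8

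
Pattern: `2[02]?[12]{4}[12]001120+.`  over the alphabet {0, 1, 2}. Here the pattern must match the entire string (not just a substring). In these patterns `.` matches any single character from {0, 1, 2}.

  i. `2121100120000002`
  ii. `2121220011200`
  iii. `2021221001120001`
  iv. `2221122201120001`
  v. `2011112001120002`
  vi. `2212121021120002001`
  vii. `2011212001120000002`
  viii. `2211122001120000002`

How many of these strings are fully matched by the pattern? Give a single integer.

5

i → no match
ii → match
iii → match
iv → no match
v → match
vi → no match
vii → match
viii → match
Total matched: 5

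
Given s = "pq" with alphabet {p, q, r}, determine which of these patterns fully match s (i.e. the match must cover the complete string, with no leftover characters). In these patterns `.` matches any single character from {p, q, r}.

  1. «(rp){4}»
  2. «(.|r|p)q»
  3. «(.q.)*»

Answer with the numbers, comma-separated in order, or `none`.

1 → no match — must start with "rp"
2 → match
3 → no match

2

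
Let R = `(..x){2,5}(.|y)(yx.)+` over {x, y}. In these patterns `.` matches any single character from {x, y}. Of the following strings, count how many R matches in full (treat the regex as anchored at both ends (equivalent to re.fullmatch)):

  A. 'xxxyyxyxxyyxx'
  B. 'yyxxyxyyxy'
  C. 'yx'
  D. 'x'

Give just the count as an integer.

A → match
B → match
C → no match
D → no match
Total matched: 2

2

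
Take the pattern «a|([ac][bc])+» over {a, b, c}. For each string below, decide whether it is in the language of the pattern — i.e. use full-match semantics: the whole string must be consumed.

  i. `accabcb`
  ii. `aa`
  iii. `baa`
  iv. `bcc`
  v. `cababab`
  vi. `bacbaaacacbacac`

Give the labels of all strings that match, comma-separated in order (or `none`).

none

i → no match
ii → no match
iii → no match
iv → no match
v → no match
vi → no match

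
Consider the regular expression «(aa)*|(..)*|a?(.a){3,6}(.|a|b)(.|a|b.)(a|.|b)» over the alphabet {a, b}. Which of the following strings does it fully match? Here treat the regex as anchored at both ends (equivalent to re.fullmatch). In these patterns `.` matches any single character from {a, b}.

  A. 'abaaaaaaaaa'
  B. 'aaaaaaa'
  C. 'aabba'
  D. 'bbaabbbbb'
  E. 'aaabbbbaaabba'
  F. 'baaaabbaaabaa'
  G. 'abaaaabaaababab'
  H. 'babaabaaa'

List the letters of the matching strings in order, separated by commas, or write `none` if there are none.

A. 'abaaaaaaaaa' → no match
B. 'aaaaaaa' → no match
C. 'aabba' → no match
D. 'bbaabbbbb' → no match
E → no match
F → no match
G → no match
H. 'babaabaaa' → no match

none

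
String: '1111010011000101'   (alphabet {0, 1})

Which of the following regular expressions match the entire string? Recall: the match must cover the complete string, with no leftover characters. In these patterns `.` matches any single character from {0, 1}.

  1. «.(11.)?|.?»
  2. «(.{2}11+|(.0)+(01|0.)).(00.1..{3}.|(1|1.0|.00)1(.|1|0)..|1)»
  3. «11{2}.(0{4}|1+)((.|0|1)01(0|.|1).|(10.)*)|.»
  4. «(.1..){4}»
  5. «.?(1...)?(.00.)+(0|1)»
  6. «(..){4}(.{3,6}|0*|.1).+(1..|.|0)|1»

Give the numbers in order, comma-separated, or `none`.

4, 6

1 → no match
2 → no match
3 → no match
4 → match
5 → no match
6 → match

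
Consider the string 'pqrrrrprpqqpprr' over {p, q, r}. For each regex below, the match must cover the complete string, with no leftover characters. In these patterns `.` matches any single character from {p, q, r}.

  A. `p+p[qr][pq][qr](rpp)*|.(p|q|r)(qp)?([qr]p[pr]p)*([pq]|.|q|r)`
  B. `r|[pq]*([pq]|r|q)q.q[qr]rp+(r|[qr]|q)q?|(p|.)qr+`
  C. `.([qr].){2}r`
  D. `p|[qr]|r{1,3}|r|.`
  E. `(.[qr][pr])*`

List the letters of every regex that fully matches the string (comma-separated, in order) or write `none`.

E

A → no match
B → no match
C → no match
D → no match
E → match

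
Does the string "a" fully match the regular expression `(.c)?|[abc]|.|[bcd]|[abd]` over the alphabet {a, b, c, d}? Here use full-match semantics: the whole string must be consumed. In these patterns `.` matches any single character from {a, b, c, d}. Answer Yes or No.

Yes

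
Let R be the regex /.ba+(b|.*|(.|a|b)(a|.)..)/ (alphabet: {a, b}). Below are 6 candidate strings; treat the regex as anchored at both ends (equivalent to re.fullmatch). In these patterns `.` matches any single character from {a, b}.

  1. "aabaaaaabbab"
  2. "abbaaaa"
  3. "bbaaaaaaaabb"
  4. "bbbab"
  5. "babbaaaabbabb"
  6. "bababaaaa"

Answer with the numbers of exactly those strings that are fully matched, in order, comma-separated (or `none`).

1 → no match
2 → no match
3 → match
4 → no match
5 → no match
6 → no match

3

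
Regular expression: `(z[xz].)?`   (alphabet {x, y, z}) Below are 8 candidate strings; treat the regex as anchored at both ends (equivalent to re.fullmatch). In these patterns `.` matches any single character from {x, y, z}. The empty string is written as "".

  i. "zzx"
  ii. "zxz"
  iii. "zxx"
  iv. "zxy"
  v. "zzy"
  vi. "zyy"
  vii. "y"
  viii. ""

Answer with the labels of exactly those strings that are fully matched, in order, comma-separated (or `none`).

i, ii, iii, iv, v, viii

i → match
ii → match
iii → match
iv → match
v → match
vi → no match
vii → no match
viii → match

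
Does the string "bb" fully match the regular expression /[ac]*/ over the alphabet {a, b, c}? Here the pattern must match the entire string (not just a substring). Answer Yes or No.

No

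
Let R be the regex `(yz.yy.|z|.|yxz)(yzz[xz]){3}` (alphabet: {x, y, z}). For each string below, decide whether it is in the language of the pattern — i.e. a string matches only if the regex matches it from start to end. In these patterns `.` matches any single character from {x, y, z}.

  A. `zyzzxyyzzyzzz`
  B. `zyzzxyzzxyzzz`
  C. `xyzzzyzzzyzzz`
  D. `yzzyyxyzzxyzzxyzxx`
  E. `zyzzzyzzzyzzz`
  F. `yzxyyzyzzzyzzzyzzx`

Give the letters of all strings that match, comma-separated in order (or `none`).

A → no match
B → match
C → match
D → no match
E → match
F → match

B, C, E, F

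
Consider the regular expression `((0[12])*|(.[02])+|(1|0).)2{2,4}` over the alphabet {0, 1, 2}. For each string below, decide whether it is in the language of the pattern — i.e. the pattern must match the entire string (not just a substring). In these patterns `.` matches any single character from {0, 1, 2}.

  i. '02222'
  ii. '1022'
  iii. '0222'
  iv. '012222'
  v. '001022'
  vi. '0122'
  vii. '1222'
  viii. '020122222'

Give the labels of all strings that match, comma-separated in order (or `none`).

i, ii, iii, iv, v, vi, vii

i → match
ii → match
iii → match
iv → match
v → match
vi → match
vii → match
viii → no match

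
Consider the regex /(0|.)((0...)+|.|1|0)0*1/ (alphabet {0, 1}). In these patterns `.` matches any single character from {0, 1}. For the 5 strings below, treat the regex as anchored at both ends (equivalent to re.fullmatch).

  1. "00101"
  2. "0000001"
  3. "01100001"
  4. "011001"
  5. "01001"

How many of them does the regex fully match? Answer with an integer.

2

1. "00101" → no match
2. "0000001" → match
3. "01100001" → no match
4. "011001" → no match
5. "01001" → match
Total matched: 2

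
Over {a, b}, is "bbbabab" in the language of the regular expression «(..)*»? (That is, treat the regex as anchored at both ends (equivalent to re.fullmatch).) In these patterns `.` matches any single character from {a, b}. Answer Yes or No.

No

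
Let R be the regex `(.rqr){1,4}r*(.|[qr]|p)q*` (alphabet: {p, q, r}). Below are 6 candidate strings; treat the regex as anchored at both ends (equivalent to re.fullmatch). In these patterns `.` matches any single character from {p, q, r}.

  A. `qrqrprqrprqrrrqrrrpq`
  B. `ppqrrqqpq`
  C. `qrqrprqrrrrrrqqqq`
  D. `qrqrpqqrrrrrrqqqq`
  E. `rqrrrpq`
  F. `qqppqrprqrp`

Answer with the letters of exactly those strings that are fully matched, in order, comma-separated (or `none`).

A, C

A → match
B → no match
C → match
D → no match
E → no match
F → no match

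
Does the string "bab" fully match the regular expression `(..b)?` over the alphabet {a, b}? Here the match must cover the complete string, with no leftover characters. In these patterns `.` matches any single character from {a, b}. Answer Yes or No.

Yes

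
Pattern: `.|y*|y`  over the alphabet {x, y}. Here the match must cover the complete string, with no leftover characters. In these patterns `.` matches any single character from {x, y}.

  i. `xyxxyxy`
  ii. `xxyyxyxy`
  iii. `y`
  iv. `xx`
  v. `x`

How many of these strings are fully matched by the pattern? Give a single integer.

i. `xyxxyxy` → no match
ii. `xxyyxyxy` → no match
iii. `y` → match
iv. `xx` → no match
v. `x` → match
Total matched: 2

2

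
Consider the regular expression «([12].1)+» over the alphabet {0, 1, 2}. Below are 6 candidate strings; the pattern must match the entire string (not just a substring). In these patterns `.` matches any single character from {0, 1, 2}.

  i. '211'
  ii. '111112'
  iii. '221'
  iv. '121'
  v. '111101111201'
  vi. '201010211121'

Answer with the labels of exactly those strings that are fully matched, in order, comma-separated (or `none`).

i → match
ii → no match — must end with '1'
iii → match
iv → match
v → match
vi → no match

i, iii, iv, v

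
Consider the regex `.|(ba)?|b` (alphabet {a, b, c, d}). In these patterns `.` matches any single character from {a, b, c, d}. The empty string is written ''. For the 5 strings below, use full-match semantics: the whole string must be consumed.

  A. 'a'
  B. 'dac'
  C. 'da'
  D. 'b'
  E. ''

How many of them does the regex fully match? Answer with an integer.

3

A → match
B → no match
C → no match
D → match
E → match
Total matched: 3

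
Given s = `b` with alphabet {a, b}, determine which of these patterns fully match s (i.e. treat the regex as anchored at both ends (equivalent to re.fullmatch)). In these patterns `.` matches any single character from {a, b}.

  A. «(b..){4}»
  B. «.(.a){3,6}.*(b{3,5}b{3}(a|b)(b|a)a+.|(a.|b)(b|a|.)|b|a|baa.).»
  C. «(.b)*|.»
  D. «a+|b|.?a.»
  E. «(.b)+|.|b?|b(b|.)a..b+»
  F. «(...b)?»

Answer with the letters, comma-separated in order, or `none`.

C, D, E

A → no match
B → no match
C → match
D → match
E → match
F → no match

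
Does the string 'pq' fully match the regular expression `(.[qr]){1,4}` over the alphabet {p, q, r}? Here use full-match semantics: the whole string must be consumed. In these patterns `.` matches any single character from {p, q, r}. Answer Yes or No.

Yes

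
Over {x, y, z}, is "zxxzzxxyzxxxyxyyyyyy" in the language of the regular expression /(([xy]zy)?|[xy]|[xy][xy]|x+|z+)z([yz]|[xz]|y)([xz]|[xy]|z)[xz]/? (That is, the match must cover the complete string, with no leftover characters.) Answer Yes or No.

No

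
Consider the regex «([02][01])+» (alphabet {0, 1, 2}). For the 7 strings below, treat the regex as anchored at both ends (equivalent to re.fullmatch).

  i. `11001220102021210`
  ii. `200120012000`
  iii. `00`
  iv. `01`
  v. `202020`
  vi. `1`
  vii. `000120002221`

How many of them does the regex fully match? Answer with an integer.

i → no match
ii → match
iii → match
iv → match
v → match
vi → no match
vii → no match
Total matched: 4

4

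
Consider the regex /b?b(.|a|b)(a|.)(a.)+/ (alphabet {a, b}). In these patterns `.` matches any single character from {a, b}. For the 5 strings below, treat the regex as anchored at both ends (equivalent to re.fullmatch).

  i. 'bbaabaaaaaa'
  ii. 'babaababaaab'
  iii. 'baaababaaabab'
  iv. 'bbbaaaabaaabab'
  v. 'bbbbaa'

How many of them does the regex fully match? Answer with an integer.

i → match
ii → no match
iii → match
iv → match
v → match
Total matched: 4

4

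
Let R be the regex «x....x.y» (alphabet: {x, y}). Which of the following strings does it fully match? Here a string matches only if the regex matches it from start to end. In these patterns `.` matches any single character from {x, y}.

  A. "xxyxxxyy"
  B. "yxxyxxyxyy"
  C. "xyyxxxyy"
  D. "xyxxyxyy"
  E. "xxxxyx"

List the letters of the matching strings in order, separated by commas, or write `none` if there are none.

A, C, D

A → match
B → no match — must start with "x"
C → match
D → match
E → no match — must end with "y"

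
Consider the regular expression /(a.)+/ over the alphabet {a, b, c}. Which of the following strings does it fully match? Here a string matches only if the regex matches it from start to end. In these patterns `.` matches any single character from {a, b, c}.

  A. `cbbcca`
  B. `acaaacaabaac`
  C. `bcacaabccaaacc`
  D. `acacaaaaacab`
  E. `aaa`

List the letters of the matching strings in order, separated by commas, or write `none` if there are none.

A → no match — must start with `a`
B → no match
C → no match — must start with `a`
D → match
E → no match

D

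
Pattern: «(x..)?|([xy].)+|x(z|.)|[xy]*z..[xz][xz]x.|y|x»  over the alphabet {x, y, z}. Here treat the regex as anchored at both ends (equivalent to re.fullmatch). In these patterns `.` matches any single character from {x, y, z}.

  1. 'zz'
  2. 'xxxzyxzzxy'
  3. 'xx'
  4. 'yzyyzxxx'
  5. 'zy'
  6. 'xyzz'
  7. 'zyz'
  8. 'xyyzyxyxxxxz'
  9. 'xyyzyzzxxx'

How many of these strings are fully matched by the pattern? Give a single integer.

5

1 → no match
2 → match
3 → match
4 → match
5 → no match
6 → no match
7 → no match
8 → match
9 → match
Total matched: 5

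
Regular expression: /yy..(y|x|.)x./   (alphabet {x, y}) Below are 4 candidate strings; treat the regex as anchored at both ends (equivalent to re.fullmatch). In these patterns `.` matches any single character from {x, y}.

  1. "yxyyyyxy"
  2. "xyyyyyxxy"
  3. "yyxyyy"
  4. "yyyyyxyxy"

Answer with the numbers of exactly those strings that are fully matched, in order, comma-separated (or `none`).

1 → no match — must start with "yy"
2 → no match — must start with "yy"
3 → no match
4 → no match

none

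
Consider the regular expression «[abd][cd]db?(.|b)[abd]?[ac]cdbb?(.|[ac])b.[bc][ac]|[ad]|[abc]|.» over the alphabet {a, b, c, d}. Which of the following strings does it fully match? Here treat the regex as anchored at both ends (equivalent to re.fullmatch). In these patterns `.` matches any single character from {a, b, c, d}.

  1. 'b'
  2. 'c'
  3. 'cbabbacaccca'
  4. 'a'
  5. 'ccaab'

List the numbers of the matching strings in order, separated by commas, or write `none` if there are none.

1, 2, 4

1 → match
2 → match
3 → no match
4 → match
5 → no match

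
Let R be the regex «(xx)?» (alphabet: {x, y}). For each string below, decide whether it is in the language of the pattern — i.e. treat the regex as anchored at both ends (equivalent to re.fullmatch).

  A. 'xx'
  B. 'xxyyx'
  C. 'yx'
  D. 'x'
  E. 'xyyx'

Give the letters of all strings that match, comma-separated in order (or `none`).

A

A. 'xx' → match
B. 'xxyyx' → no match
C. 'yx' → no match
D. 'x' → no match
E. 'xyyx' → no match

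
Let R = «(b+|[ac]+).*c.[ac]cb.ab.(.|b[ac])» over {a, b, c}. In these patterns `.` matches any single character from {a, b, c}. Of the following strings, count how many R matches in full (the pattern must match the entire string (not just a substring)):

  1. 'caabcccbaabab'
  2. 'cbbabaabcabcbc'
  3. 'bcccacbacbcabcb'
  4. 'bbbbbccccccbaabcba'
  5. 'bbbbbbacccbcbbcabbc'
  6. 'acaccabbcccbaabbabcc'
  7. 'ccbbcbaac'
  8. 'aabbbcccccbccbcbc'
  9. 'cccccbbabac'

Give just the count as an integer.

1 → no match
2 → no match
3 → match
4 → match
5 → no match
6 → no match
7 → no match
8 → no match
9 → match
Total matched: 3

3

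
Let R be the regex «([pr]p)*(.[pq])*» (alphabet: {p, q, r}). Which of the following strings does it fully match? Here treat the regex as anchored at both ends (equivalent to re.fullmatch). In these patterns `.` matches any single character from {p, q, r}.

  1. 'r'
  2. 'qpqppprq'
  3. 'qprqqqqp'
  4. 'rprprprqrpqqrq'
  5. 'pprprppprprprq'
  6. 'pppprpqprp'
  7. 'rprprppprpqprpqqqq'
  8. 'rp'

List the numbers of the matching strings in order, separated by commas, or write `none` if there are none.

1 → no match
2 → match
3 → match
4 → match
5 → match
6 → match
7 → match
8 → match

2, 3, 4, 5, 6, 7, 8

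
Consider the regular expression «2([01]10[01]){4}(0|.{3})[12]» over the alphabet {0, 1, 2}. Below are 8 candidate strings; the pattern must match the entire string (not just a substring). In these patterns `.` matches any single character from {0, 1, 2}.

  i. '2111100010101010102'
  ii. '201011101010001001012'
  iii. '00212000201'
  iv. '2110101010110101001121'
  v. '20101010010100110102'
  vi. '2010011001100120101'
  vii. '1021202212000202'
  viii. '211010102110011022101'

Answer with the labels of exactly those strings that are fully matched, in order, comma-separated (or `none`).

i → no match
ii → match
iii → no match — must start with '2'
iv → no match
v → no match
vi → no match
vii → no match — must start with '2'
viii → no match

ii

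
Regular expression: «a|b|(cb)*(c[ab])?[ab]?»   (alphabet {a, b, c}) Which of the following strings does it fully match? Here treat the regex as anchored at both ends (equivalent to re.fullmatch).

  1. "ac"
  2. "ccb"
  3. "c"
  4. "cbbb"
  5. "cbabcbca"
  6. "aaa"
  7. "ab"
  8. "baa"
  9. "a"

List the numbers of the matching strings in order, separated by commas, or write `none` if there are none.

9

1 → no match
2 → no match
3 → no match
4 → no match
5 → no match
6 → no match
7 → no match
8 → no match
9 → match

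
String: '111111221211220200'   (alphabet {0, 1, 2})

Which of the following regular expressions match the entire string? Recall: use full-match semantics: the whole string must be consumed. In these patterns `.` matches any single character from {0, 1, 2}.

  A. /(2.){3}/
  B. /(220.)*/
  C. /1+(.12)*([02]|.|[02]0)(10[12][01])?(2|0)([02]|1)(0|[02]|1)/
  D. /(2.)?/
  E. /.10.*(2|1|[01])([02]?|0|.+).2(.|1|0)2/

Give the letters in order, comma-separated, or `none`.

A → no match — must start with '2'
B → no match
C → match
D → no match
E → no match — must end with '2'

C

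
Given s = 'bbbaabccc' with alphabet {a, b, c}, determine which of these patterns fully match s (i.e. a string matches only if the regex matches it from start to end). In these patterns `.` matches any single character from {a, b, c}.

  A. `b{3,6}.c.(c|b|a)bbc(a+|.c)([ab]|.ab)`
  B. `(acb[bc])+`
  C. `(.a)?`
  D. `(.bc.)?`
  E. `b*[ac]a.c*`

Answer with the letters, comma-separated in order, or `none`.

A → no match
B → no match — must start with 'acb'
C → no match
D → no match
E → match

E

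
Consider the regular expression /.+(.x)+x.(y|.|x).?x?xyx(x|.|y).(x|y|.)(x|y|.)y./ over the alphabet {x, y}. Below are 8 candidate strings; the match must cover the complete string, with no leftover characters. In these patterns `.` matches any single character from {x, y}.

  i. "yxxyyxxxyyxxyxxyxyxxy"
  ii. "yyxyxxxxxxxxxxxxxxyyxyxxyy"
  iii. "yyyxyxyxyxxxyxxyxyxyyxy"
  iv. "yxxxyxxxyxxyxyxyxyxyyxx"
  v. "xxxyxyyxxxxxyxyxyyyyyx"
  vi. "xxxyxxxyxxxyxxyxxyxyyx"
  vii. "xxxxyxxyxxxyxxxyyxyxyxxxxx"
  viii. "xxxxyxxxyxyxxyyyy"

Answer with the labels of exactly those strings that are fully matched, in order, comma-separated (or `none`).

v, vi

i → no match
ii → no match
iii → no match
iv → no match
v → match
vi → match
vii → no match
viii → no match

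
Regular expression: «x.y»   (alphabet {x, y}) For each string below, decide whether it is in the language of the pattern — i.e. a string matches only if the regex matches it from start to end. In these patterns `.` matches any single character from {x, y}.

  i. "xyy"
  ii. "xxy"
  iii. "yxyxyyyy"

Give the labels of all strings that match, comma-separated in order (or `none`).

i. "xyy" → match
ii. "xxy" → match
iii. "yxyxyyyy" → no match — must start with "x"

i, ii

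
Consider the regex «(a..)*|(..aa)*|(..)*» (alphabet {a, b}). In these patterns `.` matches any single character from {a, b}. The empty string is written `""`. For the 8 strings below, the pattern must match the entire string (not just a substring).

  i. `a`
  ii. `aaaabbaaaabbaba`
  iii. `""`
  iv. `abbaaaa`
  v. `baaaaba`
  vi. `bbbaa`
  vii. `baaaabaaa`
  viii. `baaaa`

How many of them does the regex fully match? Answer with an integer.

2

i → no match
ii → match
iii → match
iv → no match
v → no match
vi → no match
vii → no match
viii → no match
Total matched: 2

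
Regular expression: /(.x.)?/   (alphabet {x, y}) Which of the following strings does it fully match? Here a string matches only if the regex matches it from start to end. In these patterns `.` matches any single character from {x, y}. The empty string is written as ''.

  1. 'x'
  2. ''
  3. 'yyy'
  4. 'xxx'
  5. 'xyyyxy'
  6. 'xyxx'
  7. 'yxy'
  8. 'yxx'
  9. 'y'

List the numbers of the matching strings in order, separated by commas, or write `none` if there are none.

2, 4, 7, 8

1 → no match
2 → match
3 → no match
4 → match
5 → no match
6 → no match
7 → match
8 → match
9 → no match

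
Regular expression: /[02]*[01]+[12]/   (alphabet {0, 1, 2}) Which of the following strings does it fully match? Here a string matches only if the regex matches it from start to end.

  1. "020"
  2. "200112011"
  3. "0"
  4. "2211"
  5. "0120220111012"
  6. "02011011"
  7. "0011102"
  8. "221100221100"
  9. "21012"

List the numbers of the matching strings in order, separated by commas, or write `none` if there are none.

4, 6, 7, 9

1 → no match
2 → no match
3 → no match
4 → match
5 → no match
6 → match
7 → match
8 → no match
9 → match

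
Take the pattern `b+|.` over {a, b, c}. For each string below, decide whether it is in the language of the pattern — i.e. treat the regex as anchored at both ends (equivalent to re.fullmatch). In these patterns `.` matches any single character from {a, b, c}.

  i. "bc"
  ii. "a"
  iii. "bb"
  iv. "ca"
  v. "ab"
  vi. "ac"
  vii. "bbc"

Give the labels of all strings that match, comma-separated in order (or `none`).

i. "bc" → no match
ii. "a" → match
iii. "bb" → match
iv. "ca" → no match
v. "ab" → no match
vi. "ac" → no match
vii. "bbc" → no match

ii, iii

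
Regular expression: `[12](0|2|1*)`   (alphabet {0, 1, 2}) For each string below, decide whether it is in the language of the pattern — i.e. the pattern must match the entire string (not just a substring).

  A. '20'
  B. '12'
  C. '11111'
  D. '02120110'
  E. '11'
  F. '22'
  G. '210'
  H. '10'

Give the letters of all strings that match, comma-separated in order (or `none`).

A, B, C, E, F, H

A → match
B → match
C → match
D → no match
E → match
F → match
G → no match
H → match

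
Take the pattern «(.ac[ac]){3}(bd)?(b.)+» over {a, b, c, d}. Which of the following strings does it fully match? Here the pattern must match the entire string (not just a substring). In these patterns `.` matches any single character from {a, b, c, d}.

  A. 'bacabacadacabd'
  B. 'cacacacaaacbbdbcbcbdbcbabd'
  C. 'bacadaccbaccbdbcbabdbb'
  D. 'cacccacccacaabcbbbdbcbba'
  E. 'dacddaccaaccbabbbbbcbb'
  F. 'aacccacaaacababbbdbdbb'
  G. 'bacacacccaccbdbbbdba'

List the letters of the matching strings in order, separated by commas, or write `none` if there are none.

A → match
B → no match
C → match
D → no match
E → no match
F → match
G → match

A, C, F, G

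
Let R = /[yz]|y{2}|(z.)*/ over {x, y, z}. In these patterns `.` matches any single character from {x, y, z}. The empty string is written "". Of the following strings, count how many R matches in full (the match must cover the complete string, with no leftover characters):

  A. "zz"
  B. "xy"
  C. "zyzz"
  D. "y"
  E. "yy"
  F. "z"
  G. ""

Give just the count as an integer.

A → match
B → no match
C → match
D → match
E → match
F → match
G → match
Total matched: 6

6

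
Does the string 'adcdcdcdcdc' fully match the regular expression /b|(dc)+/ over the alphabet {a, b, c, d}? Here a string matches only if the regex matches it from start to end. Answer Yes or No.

No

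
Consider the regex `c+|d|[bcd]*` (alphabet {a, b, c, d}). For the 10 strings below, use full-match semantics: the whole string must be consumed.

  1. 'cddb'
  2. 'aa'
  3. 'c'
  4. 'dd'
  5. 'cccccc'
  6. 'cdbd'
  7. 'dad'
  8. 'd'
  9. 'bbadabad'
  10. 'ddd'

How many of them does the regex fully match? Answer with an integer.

1 → match
2 → no match
3 → match
4 → match
5 → match
6 → match
7 → no match
8 → match
9 → no match
10 → match
Total matched: 7

7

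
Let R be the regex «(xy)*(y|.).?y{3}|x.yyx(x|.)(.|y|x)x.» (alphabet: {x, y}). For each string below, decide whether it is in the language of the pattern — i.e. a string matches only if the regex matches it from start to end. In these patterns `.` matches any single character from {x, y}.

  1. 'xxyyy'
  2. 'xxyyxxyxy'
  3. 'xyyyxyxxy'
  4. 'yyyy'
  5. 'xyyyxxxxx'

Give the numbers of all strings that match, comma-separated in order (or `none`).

1, 2, 3, 4, 5

1 → match
2 → match
3 → match
4 → match
5 → match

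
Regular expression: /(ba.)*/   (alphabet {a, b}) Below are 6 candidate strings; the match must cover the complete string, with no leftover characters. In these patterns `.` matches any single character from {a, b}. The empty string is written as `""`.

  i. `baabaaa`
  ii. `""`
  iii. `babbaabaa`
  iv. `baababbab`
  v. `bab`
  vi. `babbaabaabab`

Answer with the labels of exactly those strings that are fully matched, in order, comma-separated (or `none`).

ii, iii, iv, v, vi

i → no match
ii → match
iii → match
iv → match
v → match
vi → match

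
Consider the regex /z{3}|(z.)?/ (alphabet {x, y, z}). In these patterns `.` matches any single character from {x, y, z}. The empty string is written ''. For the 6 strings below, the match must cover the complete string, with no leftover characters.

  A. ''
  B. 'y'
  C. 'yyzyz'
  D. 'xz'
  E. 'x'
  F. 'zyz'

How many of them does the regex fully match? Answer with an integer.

1

A → match
B → no match
C → no match
D → no match
E → no match
F → no match
Total matched: 1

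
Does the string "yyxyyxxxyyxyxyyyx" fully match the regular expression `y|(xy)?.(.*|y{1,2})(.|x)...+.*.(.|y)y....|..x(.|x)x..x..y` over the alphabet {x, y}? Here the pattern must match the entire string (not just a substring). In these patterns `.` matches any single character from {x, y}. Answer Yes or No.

No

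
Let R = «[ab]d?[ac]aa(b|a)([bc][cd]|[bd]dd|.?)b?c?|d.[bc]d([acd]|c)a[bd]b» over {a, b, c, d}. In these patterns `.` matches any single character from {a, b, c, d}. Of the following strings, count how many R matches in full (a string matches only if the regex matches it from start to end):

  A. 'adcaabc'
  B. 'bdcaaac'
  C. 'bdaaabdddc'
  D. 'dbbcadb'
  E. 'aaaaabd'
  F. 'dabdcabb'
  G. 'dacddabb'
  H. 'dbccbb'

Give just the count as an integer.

A → match
B → match
C → match
D → no match
E → match
F → match
G → match
H → no match
Total matched: 6

6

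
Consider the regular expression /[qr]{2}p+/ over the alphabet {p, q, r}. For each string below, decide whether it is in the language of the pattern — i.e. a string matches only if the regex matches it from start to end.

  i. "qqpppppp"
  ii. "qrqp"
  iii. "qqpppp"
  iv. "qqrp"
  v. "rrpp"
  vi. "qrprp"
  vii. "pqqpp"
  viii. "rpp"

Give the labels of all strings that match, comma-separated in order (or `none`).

i → match
ii → no match
iii → match
iv → no match
v → match
vi → no match
vii → no match
viii → no match

i, iii, v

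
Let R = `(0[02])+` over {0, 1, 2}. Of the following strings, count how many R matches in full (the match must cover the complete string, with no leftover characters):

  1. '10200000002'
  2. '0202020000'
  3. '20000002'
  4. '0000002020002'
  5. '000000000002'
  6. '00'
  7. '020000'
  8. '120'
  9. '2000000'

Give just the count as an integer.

1 → no match — must start with '0'
2 → match
3 → no match — must start with '0'
4 → no match
5 → match
6 → match
7 → match
8 → no match — must start with '0'
9 → no match — must start with '0'
Total matched: 4

4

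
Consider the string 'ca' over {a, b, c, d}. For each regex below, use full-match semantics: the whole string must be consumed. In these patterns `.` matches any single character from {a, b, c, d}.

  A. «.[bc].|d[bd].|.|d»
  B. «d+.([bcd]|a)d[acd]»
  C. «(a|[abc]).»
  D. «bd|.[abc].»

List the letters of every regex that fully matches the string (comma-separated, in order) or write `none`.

C

A → no match
B → no match — must start with 'd'
C → match
D → no match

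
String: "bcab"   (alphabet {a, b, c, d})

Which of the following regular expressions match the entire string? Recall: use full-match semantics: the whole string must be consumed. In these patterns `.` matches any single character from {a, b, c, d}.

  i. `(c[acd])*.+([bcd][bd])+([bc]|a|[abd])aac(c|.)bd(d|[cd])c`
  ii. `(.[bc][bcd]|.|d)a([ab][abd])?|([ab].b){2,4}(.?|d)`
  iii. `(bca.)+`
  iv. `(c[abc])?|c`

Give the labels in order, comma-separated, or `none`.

i → no match — must end with "c"
ii → no match
iii → match
iv → no match

iii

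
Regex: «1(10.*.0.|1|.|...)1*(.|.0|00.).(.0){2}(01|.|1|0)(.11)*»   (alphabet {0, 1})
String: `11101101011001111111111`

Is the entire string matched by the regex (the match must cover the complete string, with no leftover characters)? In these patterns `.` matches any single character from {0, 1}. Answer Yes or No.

No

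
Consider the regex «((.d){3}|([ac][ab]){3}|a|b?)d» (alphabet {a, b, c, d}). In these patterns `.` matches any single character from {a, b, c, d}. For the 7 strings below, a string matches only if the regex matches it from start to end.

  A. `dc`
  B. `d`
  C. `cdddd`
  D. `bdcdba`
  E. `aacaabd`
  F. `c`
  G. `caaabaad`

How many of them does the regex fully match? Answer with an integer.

A. `dc` → no match — must end with `d`
B. `d` → match
C. `cdddd` → no match
D. `bdcdba` → no match — must end with `d`
E. `aacaabd` → match
F. `c` → no match — must end with `d`
G. `caaabaad` → no match
Total matched: 2

2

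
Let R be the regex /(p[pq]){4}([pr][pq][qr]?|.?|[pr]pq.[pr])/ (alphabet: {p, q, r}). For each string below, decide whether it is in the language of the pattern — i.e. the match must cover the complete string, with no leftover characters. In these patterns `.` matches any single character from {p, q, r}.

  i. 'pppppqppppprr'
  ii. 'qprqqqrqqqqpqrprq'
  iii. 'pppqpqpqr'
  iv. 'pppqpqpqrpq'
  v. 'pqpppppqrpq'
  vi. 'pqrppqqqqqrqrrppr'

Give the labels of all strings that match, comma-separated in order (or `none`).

i → no match
ii → no match — must start with 'p'
iii → match
iv → match
v → match
vi → no match

iii, iv, v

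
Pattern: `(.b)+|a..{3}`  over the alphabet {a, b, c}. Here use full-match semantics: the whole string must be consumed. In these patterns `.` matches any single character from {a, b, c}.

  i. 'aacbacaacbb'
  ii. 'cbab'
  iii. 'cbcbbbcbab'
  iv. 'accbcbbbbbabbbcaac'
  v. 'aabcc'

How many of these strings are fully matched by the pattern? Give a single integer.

i → no match
ii → match
iii → match
iv → no match
v → match
Total matched: 3

3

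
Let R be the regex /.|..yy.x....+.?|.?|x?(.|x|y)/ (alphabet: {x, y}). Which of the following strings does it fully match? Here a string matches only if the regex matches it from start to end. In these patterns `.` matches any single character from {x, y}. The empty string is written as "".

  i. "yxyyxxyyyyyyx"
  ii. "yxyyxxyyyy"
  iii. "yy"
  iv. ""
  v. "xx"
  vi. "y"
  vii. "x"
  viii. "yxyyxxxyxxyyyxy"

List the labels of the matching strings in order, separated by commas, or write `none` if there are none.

i, ii, iv, v, vi, vii, viii

i → match
ii → match
iii → no match
iv → match
v → match
vi → match
vii → match
viii → match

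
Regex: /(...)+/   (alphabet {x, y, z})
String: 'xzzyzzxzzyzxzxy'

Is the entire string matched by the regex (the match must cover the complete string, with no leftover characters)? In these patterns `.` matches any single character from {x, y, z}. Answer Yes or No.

Yes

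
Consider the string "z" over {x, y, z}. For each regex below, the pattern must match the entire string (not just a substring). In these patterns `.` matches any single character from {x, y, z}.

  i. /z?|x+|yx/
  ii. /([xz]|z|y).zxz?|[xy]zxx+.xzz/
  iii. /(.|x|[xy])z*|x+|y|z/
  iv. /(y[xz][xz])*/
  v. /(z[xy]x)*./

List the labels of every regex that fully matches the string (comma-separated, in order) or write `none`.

i → match
ii → no match
iii → match
iv → no match
v → match

i, iii, v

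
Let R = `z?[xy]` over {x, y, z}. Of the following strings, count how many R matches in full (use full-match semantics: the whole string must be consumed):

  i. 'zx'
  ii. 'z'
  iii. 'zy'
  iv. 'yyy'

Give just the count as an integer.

2

i → match
ii → no match
iii → match
iv → no match
Total matched: 2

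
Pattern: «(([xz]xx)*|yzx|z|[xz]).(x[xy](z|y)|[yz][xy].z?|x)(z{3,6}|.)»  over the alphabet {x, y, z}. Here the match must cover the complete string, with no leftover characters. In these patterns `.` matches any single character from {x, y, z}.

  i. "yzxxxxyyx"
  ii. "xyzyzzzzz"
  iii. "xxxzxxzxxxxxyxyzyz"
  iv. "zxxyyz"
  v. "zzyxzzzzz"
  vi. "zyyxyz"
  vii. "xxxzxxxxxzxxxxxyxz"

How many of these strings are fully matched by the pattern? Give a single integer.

5

i → no match
ii → match
iii → no match
iv → match
v → match
vi → match
vii → match
Total matched: 5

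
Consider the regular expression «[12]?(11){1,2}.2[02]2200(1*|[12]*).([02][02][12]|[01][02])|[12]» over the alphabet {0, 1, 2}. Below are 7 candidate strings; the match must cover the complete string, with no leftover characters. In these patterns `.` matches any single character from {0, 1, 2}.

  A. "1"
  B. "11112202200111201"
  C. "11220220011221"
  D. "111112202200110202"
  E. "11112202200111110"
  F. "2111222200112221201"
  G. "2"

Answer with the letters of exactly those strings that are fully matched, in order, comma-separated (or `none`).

A, B, C, D, E, F, G

A → match
B → match
C → match
D → match
E → match
F → match
G → match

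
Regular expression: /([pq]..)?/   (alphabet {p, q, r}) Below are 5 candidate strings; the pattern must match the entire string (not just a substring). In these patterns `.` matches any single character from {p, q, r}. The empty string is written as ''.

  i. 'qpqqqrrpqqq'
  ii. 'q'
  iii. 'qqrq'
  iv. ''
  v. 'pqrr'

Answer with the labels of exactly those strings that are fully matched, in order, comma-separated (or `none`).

i → no match
ii → no match
iii → no match
iv → match
v → no match

iv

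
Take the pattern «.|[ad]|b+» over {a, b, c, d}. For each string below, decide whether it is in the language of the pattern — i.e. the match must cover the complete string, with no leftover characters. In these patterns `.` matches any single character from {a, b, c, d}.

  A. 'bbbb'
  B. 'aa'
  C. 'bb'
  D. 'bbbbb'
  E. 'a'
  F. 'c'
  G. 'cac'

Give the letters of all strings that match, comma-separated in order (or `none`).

A, C, D, E, F

A → match
B → no match
C → match
D → match
E → match
F → match
G → no match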